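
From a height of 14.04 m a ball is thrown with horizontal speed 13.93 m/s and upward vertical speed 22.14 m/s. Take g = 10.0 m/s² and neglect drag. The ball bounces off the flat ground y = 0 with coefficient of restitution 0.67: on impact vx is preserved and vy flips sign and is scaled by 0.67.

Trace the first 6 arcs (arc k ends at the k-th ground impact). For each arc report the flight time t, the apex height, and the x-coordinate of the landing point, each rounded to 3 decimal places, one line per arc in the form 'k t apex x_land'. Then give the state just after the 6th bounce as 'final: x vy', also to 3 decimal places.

1 4.991 38.549 69.520
2 3.721 17.305 121.349
3 2.493 7.768 156.075
4 1.670 3.487 179.341
5 1.119 1.565 194.930
6 0.750 0.703 205.374
final: 205.374 2.512

Arc 1: start y=14.040, vy=22.140 → t=4.991, apex=38.549, x_land=69.520, impact vy=-27.767
  bounce: vy ← 0.67·27.767 = 18.604
Arc 2: start y=0.000, vy=18.604 → t=3.721, apex=17.305, x_land=121.349, impact vy=-18.604
  bounce: vy ← 0.67·18.604 = 12.464
Arc 3: start y=0.000, vy=12.464 → t=2.493, apex=7.768, x_land=156.075, impact vy=-12.464
  bounce: vy ← 0.67·12.464 = 8.351
Arc 4: start y=0.000, vy=8.351 → t=1.670, apex=3.487, x_land=179.341, impact vy=-8.351
  bounce: vy ← 0.67·8.351 = 5.595
Arc 5: start y=0.000, vy=5.595 → t=1.119, apex=1.565, x_land=194.930, impact vy=-5.595
  bounce: vy ← 0.67·5.595 = 3.749
Arc 6: start y=0.000, vy=3.749 → t=0.750, apex=0.703, x_land=205.374, impact vy=-3.749
  bounce: vy ← 0.67·3.749 = 2.512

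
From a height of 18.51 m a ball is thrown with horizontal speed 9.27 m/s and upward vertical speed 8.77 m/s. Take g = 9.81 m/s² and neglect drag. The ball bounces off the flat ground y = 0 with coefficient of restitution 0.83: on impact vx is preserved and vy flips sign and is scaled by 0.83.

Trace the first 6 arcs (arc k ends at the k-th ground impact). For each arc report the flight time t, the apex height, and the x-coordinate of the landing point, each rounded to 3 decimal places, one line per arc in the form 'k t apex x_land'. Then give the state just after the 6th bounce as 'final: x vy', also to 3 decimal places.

1 3.032 22.430 28.111
2 3.550 15.452 61.017
3 2.946 10.645 88.330
4 2.445 7.333 110.999
5 2.030 5.052 129.815
6 1.685 3.480 145.432
final: 145.432 6.859

Arc 1: start y=18.510, vy=8.770 → t=3.032, apex=22.430, x_land=28.111, impact vy=-20.978
  bounce: vy ← 0.83·20.978 = 17.412
Arc 2: start y=0.000, vy=17.412 → t=3.550, apex=15.452, x_land=61.017, impact vy=-17.412
  bounce: vy ← 0.83·17.412 = 14.452
Arc 3: start y=0.000, vy=14.452 → t=2.946, apex=10.645, x_land=88.330, impact vy=-14.452
  bounce: vy ← 0.83·14.452 = 11.995
Arc 4: start y=0.000, vy=11.995 → t=2.445, apex=7.333, x_land=110.999, impact vy=-11.995
  bounce: vy ← 0.83·11.995 = 9.956
Arc 5: start y=0.000, vy=9.956 → t=2.030, apex=5.052, x_land=129.815, impact vy=-9.956
  bounce: vy ← 0.83·9.956 = 8.263
Arc 6: start y=0.000, vy=8.263 → t=1.685, apex=3.480, x_land=145.432, impact vy=-8.263
  bounce: vy ← 0.83·8.263 = 6.859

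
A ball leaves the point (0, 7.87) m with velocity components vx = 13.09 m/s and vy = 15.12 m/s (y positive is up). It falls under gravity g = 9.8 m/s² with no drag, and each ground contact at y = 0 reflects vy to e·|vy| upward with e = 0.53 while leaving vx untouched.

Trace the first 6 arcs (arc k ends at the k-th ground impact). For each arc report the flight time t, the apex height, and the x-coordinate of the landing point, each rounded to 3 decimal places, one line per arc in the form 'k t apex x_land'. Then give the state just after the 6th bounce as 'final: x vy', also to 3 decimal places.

1 3.539 19.534 46.332
2 2.116 5.487 74.036
3 1.122 1.541 88.719
4 0.595 0.433 96.501
5 0.315 0.122 100.626
6 0.167 0.034 102.812
final: 102.812 0.434

Arc 1: start y=7.870, vy=15.120 → t=3.539, apex=19.534, x_land=46.332, impact vy=-19.567
  bounce: vy ← 0.53·19.567 = 10.370
Arc 2: start y=0.000, vy=10.370 → t=2.116, apex=5.487, x_land=74.036, impact vy=-10.370
  bounce: vy ← 0.53·10.370 = 5.496
Arc 3: start y=0.000, vy=5.496 → t=1.122, apex=1.541, x_land=88.719, impact vy=-5.496
  bounce: vy ← 0.53·5.496 = 2.913
Arc 4: start y=0.000, vy=2.913 → t=0.595, apex=0.433, x_land=96.501, impact vy=-2.913
  bounce: vy ← 0.53·2.913 = 1.544
Arc 5: start y=0.000, vy=1.544 → t=0.315, apex=0.122, x_land=100.626, impact vy=-1.544
  bounce: vy ← 0.53·1.544 = 0.818
Arc 6: start y=0.000, vy=0.818 → t=0.167, apex=0.034, x_land=102.812, impact vy=-0.818
  bounce: vy ← 0.53·0.818 = 0.434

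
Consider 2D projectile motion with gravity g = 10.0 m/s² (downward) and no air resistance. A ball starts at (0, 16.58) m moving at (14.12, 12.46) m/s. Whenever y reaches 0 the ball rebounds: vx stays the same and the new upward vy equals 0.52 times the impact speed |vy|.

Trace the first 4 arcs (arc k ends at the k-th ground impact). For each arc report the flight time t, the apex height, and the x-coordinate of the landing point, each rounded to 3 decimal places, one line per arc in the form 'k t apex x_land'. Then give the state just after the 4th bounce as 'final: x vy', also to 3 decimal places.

1 3.452 24.343 48.749
2 2.295 6.582 81.150
3 1.193 1.780 97.999
4 0.620 0.481 106.761
final: 106.761 1.613

Arc 1: start y=16.580, vy=12.460 → t=3.452, apex=24.343, x_land=48.749, impact vy=-22.065
  bounce: vy ← 0.52·22.065 = 11.474
Arc 2: start y=0.000, vy=11.474 → t=2.295, apex=6.582, x_land=81.150, impact vy=-11.474
  bounce: vy ← 0.52·11.474 = 5.966
Arc 3: start y=0.000, vy=5.966 → t=1.193, apex=1.780, x_land=97.999, impact vy=-5.966
  bounce: vy ← 0.52·5.966 = 3.102
Arc 4: start y=0.000, vy=3.102 → t=0.620, apex=0.481, x_land=106.761, impact vy=-3.102
  bounce: vy ← 0.52·3.102 = 1.613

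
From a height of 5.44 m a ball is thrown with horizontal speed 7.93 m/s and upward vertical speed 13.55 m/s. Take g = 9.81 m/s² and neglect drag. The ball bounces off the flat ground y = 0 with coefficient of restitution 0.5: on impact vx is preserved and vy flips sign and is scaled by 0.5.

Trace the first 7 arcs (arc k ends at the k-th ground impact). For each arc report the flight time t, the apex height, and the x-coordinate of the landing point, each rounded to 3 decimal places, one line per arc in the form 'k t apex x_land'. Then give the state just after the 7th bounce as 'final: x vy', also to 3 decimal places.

Arc 1: start y=5.440, vy=13.550 → t=3.118, apex=14.798, x_land=24.727, impact vy=-17.039
  bounce: vy ← 0.5·17.039 = 8.520
Arc 2: start y=0.000, vy=8.520 → t=1.737, apex=3.699, x_land=38.501, impact vy=-8.520
  bounce: vy ← 0.5·8.520 = 4.260
Arc 3: start y=0.000, vy=4.260 → t=0.868, apex=0.925, x_land=45.388, impact vy=-4.260
  bounce: vy ← 0.5·4.260 = 2.130
Arc 4: start y=0.000, vy=2.130 → t=0.434, apex=0.231, x_land=48.831, impact vy=-2.130
  bounce: vy ← 0.5·2.130 = 1.065
Arc 5: start y=0.000, vy=1.065 → t=0.217, apex=0.058, x_land=50.553, impact vy=-1.065
  bounce: vy ← 0.5·1.065 = 0.532
Arc 6: start y=0.000, vy=0.532 → t=0.109, apex=0.014, x_land=51.414, impact vy=-0.532
  bounce: vy ← 0.5·0.532 = 0.266
Arc 7: start y=0.000, vy=0.266 → t=0.054, apex=0.004, x_land=51.844, impact vy=-0.266
  bounce: vy ← 0.5·0.266 = 0.133

1 3.118 14.798 24.727
2 1.737 3.699 38.501
3 0.868 0.925 45.388
4 0.434 0.231 48.831
5 0.217 0.058 50.553
6 0.109 0.014 51.414
7 0.054 0.004 51.844
final: 51.844 0.133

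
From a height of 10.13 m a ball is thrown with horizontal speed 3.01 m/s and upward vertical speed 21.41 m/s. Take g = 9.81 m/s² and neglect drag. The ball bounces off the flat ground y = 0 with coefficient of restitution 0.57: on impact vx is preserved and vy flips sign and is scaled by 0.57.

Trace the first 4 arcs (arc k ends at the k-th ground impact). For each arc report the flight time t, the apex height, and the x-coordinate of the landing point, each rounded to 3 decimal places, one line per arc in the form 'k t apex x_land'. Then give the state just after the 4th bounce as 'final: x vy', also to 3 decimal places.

Arc 1: start y=10.130, vy=21.410 → t=4.796, apex=33.493, x_land=14.435, impact vy=-25.635
  bounce: vy ← 0.57·25.635 = 14.612
Arc 2: start y=0.000, vy=14.612 → t=2.979, apex=10.882, x_land=23.401, impact vy=-14.612
  bounce: vy ← 0.57·14.612 = 8.329
Arc 3: start y=0.000, vy=8.329 → t=1.698, apex=3.536, x_land=28.512, impact vy=-8.329
  bounce: vy ← 0.57·8.329 = 4.747
Arc 4: start y=0.000, vy=4.747 → t=0.968, apex=1.149, x_land=31.426, impact vy=-4.747
  bounce: vy ← 0.57·4.747 = 2.706

1 4.796 33.493 14.435
2 2.979 10.882 23.401
3 1.698 3.536 28.512
4 0.968 1.149 31.426
final: 31.426 2.706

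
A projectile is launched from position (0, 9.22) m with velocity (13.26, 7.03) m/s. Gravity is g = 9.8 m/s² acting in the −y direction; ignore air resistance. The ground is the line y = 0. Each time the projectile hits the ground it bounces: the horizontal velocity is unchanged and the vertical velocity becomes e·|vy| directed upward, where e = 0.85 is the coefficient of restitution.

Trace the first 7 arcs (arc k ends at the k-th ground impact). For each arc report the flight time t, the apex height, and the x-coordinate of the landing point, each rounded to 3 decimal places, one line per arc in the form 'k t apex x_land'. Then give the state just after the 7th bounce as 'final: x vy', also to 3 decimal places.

1 2.265 11.741 30.038
2 2.632 8.483 64.933
3 2.237 6.129 94.593
4 1.901 4.428 119.804
5 1.616 3.199 141.234
6 1.374 2.312 159.449
7 1.168 1.670 174.931
final: 174.931 4.863

Arc 1: start y=9.220, vy=7.030 → t=2.265, apex=11.741, x_land=30.038, impact vy=-15.170
  bounce: vy ← 0.85·15.170 = 12.895
Arc 2: start y=0.000, vy=12.895 → t=2.632, apex=8.483, x_land=64.933, impact vy=-12.895
  bounce: vy ← 0.85·12.895 = 10.960
Arc 3: start y=0.000, vy=10.960 → t=2.237, apex=6.129, x_land=94.593, impact vy=-10.960
  bounce: vy ← 0.85·10.960 = 9.316
Arc 4: start y=0.000, vy=9.316 → t=1.901, apex=4.428, x_land=119.804, impact vy=-9.316
  bounce: vy ← 0.85·9.316 = 7.919
Arc 5: start y=0.000, vy=7.919 → t=1.616, apex=3.199, x_land=141.234, impact vy=-7.919
  bounce: vy ← 0.85·7.919 = 6.731
Arc 6: start y=0.000, vy=6.731 → t=1.374, apex=2.312, x_land=159.449, impact vy=-6.731
  bounce: vy ← 0.85·6.731 = 5.721
Arc 7: start y=0.000, vy=5.721 → t=1.168, apex=1.670, x_land=174.931, impact vy=-5.721
  bounce: vy ← 0.85·5.721 = 4.863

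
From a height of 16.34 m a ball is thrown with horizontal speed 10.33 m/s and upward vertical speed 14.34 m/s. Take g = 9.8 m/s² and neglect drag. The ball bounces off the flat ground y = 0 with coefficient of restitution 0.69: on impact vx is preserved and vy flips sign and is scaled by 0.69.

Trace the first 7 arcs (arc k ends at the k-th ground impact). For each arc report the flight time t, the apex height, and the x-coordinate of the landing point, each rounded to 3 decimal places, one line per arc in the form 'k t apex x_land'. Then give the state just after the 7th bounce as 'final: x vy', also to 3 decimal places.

Arc 1: start y=16.340, vy=14.340 → t=3.803, apex=26.832, x_land=39.288, impact vy=-22.933
  bounce: vy ← 0.69·22.933 = 15.823
Arc 2: start y=0.000, vy=15.823 → t=3.229, apex=12.775, x_land=72.647, impact vy=-15.823
  bounce: vy ← 0.69·15.823 = 10.918
Arc 3: start y=0.000, vy=10.918 → t=2.228, apex=6.082, x_land=95.664, impact vy=-10.918
  bounce: vy ← 0.69·10.918 = 7.534
Arc 4: start y=0.000, vy=7.534 → t=1.537, apex=2.896, x_land=111.546, impact vy=-7.534
  bounce: vy ← 0.69·7.534 = 5.198
Arc 5: start y=0.000, vy=5.198 → t=1.061, apex=1.379, x_land=122.504, impact vy=-5.198
  bounce: vy ← 0.69·5.198 = 3.587
Arc 6: start y=0.000, vy=3.587 → t=0.732, apex=0.656, x_land=130.066, impact vy=-3.587
  bounce: vy ← 0.69·3.587 = 2.475
Arc 7: start y=0.000, vy=2.475 → t=0.505, apex=0.312, x_land=135.283, impact vy=-2.475
  bounce: vy ← 0.69·2.475 = 1.708

1 3.803 26.832 39.288
2 3.229 12.775 72.647
3 2.228 6.082 95.664
4 1.537 2.896 111.546
5 1.061 1.379 122.504
6 0.732 0.656 130.066
7 0.505 0.312 135.283
final: 135.283 1.708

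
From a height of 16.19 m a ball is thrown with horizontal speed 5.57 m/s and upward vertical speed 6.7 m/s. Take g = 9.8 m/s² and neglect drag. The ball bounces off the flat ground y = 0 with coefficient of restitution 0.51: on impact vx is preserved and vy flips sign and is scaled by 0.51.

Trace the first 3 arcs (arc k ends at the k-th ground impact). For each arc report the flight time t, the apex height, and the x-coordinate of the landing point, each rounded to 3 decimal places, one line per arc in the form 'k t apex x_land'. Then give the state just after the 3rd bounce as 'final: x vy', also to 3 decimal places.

1 2.626 18.480 14.625
2 1.981 4.807 25.659
3 1.010 1.250 31.286
final: 31.286 2.525

Arc 1: start y=16.190, vy=6.700 → t=2.626, apex=18.480, x_land=14.625, impact vy=-19.032
  bounce: vy ← 0.51·19.032 = 9.706
Arc 2: start y=0.000, vy=9.706 → t=1.981, apex=4.807, x_land=25.659, impact vy=-9.706
  bounce: vy ← 0.51·9.706 = 4.950
Arc 3: start y=0.000, vy=4.950 → t=1.010, apex=1.250, x_land=31.286, impact vy=-4.950
  bounce: vy ← 0.51·4.950 = 2.525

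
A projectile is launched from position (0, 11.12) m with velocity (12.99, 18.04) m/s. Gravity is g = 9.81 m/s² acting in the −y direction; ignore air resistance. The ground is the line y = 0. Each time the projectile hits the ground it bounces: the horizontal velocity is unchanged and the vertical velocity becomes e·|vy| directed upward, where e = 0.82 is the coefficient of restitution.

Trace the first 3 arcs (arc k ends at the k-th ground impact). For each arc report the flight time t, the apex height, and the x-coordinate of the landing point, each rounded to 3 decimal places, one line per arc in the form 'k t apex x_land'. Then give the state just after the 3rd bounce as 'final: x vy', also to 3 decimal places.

Arc 1: start y=11.120, vy=18.040 → t=4.216, apex=27.707, x_land=54.761, impact vy=-23.316
  bounce: vy ← 0.82·23.316 = 19.119
Arc 2: start y=0.000, vy=19.119 → t=3.898, apex=18.630, x_land=105.394, impact vy=-19.119
  bounce: vy ← 0.82·19.119 = 15.677
Arc 3: start y=0.000, vy=15.677 → t=3.196, apex=12.527, x_land=146.913, impact vy=-15.677
  bounce: vy ← 0.82·15.677 = 12.855

1 4.216 27.707 54.761
2 3.898 18.630 105.394
3 3.196 12.527 146.913
final: 146.913 12.855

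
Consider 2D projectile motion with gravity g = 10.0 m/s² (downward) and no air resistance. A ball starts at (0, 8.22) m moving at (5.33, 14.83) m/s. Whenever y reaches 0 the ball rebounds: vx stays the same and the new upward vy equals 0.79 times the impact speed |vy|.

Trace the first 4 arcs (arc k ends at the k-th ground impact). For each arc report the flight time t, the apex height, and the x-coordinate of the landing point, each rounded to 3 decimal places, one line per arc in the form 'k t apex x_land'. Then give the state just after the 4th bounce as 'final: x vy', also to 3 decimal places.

Arc 1: start y=8.220, vy=14.830 → t=3.443, apex=19.216, x_land=18.353, impact vy=-19.604
  bounce: vy ← 0.79·19.604 = 15.487
Arc 2: start y=0.000, vy=15.487 → t=3.097, apex=11.993, x_land=34.863, impact vy=-15.487
  bounce: vy ← 0.79·15.487 = 12.235
Arc 3: start y=0.000, vy=12.235 → t=2.447, apex=7.485, x_land=47.906, impact vy=-12.235
  bounce: vy ← 0.79·12.235 = 9.666
Arc 4: start y=0.000, vy=9.666 → t=1.933, apex=4.671, x_land=58.209, impact vy=-9.666
  bounce: vy ← 0.79·9.666 = 7.636

1 3.443 19.216 18.353
2 3.097 11.993 34.863
3 2.447 7.485 47.906
4 1.933 4.671 58.209
final: 58.209 7.636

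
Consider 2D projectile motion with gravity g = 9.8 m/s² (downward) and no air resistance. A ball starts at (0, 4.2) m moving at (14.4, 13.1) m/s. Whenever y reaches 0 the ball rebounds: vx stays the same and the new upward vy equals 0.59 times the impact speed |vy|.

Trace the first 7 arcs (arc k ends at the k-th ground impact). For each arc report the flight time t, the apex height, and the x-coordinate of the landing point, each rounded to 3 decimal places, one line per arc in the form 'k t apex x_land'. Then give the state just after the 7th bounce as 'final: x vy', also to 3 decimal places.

1 2.963 12.956 42.664
2 1.919 4.510 70.294
3 1.132 1.570 86.595
4 0.668 0.546 96.213
5 0.394 0.190 101.888
6 0.232 0.066 105.236
7 0.137 0.023 107.211
final: 107.211 0.397

Arc 1: start y=4.200, vy=13.100 → t=2.963, apex=12.956, x_land=42.664, impact vy=-15.935
  bounce: vy ← 0.59·15.935 = 9.402
Arc 2: start y=0.000, vy=9.402 → t=1.919, apex=4.510, x_land=70.294, impact vy=-9.402
  bounce: vy ← 0.59·9.402 = 5.547
Arc 3: start y=0.000, vy=5.547 → t=1.132, apex=1.570, x_land=86.595, impact vy=-5.547
  bounce: vy ← 0.59·5.547 = 3.273
Arc 4: start y=0.000, vy=3.273 → t=0.668, apex=0.546, x_land=96.213, impact vy=-3.273
  bounce: vy ← 0.59·3.273 = 1.931
Arc 5: start y=0.000, vy=1.931 → t=0.394, apex=0.190, x_land=101.888, impact vy=-1.931
  bounce: vy ← 0.59·1.931 = 1.139
Arc 6: start y=0.000, vy=1.139 → t=0.232, apex=0.066, x_land=105.236, impact vy=-1.139
  bounce: vy ← 0.59·1.139 = 0.672
Arc 7: start y=0.000, vy=0.672 → t=0.137, apex=0.023, x_land=107.211, impact vy=-0.672
  bounce: vy ← 0.59·0.672 = 0.397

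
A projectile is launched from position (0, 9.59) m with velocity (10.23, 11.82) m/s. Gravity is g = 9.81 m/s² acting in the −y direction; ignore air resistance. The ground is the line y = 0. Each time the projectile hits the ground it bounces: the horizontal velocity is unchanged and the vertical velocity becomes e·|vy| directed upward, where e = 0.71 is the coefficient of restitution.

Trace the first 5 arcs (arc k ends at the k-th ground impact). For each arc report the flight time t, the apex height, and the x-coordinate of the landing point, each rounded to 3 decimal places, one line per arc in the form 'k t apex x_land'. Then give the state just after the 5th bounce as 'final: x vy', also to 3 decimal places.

1 3.051 16.711 31.208
2 2.621 8.424 58.021
3 1.861 4.247 77.059
4 1.321 2.141 90.575
5 0.938 1.079 100.172
final: 100.172 3.267

Arc 1: start y=9.590, vy=11.820 → t=3.051, apex=16.711, x_land=31.208, impact vy=-18.107
  bounce: vy ← 0.71·18.107 = 12.856
Arc 2: start y=0.000, vy=12.856 → t=2.621, apex=8.424, x_land=58.021, impact vy=-12.856
  bounce: vy ← 0.71·12.856 = 9.128
Arc 3: start y=0.000, vy=9.128 → t=1.861, apex=4.247, x_land=77.059, impact vy=-9.128
  bounce: vy ← 0.71·9.128 = 6.481
Arc 4: start y=0.000, vy=6.481 → t=1.321, apex=2.141, x_land=90.575, impact vy=-6.481
  bounce: vy ← 0.71·6.481 = 4.601
Arc 5: start y=0.000, vy=4.601 → t=0.938, apex=1.079, x_land=100.172, impact vy=-4.601
  bounce: vy ← 0.71·4.601 = 3.267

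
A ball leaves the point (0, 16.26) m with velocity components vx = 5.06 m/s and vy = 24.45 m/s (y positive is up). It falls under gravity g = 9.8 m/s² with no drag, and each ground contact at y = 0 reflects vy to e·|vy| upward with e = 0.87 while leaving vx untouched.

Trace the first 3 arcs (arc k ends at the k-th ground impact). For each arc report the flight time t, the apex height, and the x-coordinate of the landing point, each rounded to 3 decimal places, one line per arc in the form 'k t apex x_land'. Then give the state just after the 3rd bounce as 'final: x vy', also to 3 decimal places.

Arc 1: start y=16.260, vy=24.450 → t=5.584, apex=46.760, x_land=28.255, impact vy=-30.274
  bounce: vy ← 0.87·30.274 = 26.338
Arc 2: start y=0.000, vy=26.338 → t=5.375, apex=35.393, x_land=55.453, impact vy=-26.338
  bounce: vy ← 0.87·26.338 = 22.914
Arc 3: start y=0.000, vy=22.914 → t=4.676, apex=26.789, x_land=79.116, impact vy=-22.914
  bounce: vy ← 0.87·22.914 = 19.935

1 5.584 46.760 28.255
2 5.375 35.393 55.453
3 4.676 26.789 79.116
final: 79.116 19.935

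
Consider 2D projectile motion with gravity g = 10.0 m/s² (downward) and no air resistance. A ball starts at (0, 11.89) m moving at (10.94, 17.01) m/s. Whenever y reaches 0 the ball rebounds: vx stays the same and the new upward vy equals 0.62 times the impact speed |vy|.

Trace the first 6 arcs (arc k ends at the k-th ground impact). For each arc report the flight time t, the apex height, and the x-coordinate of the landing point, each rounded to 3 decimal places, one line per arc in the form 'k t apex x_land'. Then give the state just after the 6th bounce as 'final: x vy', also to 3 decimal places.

1 3.997 26.357 43.727
2 2.847 10.132 74.873
3 1.765 3.895 94.183
4 1.094 1.497 106.156
5 0.679 0.575 113.579
6 0.421 0.221 118.181
final: 118.181 1.304

Arc 1: start y=11.890, vy=17.010 → t=3.997, apex=26.357, x_land=43.727, impact vy=-22.960
  bounce: vy ← 0.62·22.960 = 14.235
Arc 2: start y=0.000, vy=14.235 → t=2.847, apex=10.132, x_land=74.873, impact vy=-14.235
  bounce: vy ← 0.62·14.235 = 8.826
Arc 3: start y=0.000, vy=8.826 → t=1.765, apex=3.895, x_land=94.183, impact vy=-8.826
  bounce: vy ← 0.62·8.826 = 5.472
Arc 4: start y=0.000, vy=5.472 → t=1.094, apex=1.497, x_land=106.156, impact vy=-5.472
  bounce: vy ← 0.62·5.472 = 3.393
Arc 5: start y=0.000, vy=3.393 → t=0.679, apex=0.575, x_land=113.579, impact vy=-3.393
  bounce: vy ← 0.62·3.393 = 2.103
Arc 6: start y=0.000, vy=2.103 → t=0.421, apex=0.221, x_land=118.181, impact vy=-2.103
  bounce: vy ← 0.62·2.103 = 1.304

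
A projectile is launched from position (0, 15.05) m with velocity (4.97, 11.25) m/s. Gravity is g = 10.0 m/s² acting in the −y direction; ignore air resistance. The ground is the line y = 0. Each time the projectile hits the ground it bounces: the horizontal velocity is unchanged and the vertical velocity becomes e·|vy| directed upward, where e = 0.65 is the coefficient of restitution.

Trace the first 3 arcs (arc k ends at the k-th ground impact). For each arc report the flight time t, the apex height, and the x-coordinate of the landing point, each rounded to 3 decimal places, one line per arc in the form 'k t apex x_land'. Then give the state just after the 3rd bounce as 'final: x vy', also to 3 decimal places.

Arc 1: start y=15.050, vy=11.250 → t=3.193, apex=21.378, x_land=15.868, impact vy=-20.678
  bounce: vy ← 0.65·20.678 = 13.440
Arc 2: start y=0.000, vy=13.440 → t=2.688, apex=9.032, x_land=29.228, impact vy=-13.440
  bounce: vy ← 0.65·13.440 = 8.736
Arc 3: start y=0.000, vy=8.736 → t=1.747, apex=3.816, x_land=37.912, impact vy=-8.736
  bounce: vy ← 0.65·8.736 = 5.679

1 3.193 21.378 15.868
2 2.688 9.032 29.228
3 1.747 3.816 37.912
final: 37.912 5.679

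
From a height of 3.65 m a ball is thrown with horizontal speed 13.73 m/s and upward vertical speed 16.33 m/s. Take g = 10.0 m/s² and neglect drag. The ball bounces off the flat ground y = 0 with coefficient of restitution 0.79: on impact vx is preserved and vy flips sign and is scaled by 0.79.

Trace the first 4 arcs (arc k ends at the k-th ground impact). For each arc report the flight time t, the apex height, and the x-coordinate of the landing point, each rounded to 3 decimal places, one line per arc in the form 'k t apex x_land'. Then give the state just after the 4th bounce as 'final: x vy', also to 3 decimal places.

1 3.476 16.983 47.726
2 2.912 10.599 87.707
3 2.300 6.615 119.292
4 1.817 4.128 144.244
final: 144.244 7.179

Arc 1: start y=3.650, vy=16.330 → t=3.476, apex=16.983, x_land=47.726, impact vy=-18.430
  bounce: vy ← 0.79·18.430 = 14.560
Arc 2: start y=0.000, vy=14.560 → t=2.912, apex=10.599, x_land=87.707, impact vy=-14.560
  bounce: vy ← 0.79·14.560 = 11.502
Arc 3: start y=0.000, vy=11.502 → t=2.300, apex=6.615, x_land=119.292, impact vy=-11.502
  bounce: vy ← 0.79·11.502 = 9.087
Arc 4: start y=0.000, vy=9.087 → t=1.817, apex=4.128, x_land=144.244, impact vy=-9.087
  bounce: vy ← 0.79·9.087 = 7.179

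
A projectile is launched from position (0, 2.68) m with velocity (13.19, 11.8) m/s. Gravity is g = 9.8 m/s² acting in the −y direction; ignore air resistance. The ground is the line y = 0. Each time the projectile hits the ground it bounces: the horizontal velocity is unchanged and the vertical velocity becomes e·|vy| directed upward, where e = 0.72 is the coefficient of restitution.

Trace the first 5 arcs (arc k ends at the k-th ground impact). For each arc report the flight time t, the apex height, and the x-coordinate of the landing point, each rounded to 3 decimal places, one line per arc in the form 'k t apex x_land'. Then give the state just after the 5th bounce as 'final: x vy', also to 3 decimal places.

1 2.617 9.784 34.520
2 2.035 5.072 61.359
3 1.465 2.629 80.684
4 1.055 1.363 94.597
5 0.759 0.707 104.615
final: 104.615 2.679

Arc 1: start y=2.680, vy=11.800 → t=2.617, apex=9.784, x_land=34.520, impact vy=-13.848
  bounce: vy ← 0.72·13.848 = 9.971
Arc 2: start y=0.000, vy=9.971 → t=2.035, apex=5.072, x_land=61.359, impact vy=-9.971
  bounce: vy ← 0.72·9.971 = 7.179
Arc 3: start y=0.000, vy=7.179 → t=1.465, apex=2.629, x_land=80.684, impact vy=-7.179
  bounce: vy ← 0.72·7.179 = 5.169
Arc 4: start y=0.000, vy=5.169 → t=1.055, apex=1.363, x_land=94.597, impact vy=-5.169
  bounce: vy ← 0.72·5.169 = 3.722
Arc 5: start y=0.000, vy=3.722 → t=0.759, apex=0.707, x_land=104.615, impact vy=-3.722
  bounce: vy ← 0.72·3.722 = 2.679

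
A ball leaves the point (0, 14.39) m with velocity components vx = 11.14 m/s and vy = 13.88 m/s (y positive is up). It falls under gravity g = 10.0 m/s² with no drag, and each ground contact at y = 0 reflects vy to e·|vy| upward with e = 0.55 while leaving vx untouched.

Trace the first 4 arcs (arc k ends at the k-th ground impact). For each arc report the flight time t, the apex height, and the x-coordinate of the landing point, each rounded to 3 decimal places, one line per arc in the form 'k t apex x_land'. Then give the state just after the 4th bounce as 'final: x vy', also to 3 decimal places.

Arc 1: start y=14.390, vy=13.880 → t=3.580, apex=24.023, x_land=39.880, impact vy=-21.919
  bounce: vy ← 0.55·21.919 = 12.056
Arc 2: start y=0.000, vy=12.056 → t=2.411, apex=7.267, x_land=66.740, impact vy=-12.056
  bounce: vy ← 0.55·12.056 = 6.631
Arc 3: start y=0.000, vy=6.631 → t=1.326, apex=2.198, x_land=81.513, impact vy=-6.631
  bounce: vy ← 0.55·6.631 = 3.647
Arc 4: start y=0.000, vy=3.647 → t=0.729, apex=0.665, x_land=89.638, impact vy=-3.647
  bounce: vy ← 0.55·3.647 = 2.006

1 3.580 24.023 39.880
2 2.411 7.267 66.740
3 1.326 2.198 81.513
4 0.729 0.665 89.638
final: 89.638 2.006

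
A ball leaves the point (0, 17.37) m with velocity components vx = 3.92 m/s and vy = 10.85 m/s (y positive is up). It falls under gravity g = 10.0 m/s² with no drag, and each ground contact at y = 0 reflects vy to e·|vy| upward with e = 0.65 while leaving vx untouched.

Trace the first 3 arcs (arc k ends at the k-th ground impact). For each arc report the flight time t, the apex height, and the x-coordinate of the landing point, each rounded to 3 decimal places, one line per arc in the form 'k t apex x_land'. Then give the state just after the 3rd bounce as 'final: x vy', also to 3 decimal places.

1 3.242 23.256 12.707
2 2.804 9.826 23.698
3 1.822 4.151 30.841
final: 30.841 5.923

Arc 1: start y=17.370, vy=10.850 → t=3.242, apex=23.256, x_land=12.707, impact vy=-21.567
  bounce: vy ← 0.65·21.567 = 14.018
Arc 2: start y=0.000, vy=14.018 → t=2.804, apex=9.826, x_land=23.698, impact vy=-14.018
  bounce: vy ← 0.65·14.018 = 9.112
Arc 3: start y=0.000, vy=9.112 → t=1.822, apex=4.151, x_land=30.841, impact vy=-9.112
  bounce: vy ← 0.65·9.112 = 5.923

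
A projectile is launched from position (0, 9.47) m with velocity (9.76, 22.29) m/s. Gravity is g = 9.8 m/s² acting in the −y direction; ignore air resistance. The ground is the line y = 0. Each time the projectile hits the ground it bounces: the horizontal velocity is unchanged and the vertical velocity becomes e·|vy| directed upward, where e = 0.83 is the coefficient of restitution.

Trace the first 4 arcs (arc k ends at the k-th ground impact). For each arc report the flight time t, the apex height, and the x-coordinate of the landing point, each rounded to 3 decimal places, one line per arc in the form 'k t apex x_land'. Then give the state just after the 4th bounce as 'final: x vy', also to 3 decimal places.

1 4.940 34.819 48.216
2 4.425 23.987 91.405
3 3.673 16.525 127.251
4 3.048 11.384 157.004
final: 157.004 12.398

Arc 1: start y=9.470, vy=22.290 → t=4.940, apex=34.819, x_land=48.216, impact vy=-26.124
  bounce: vy ← 0.83·26.124 = 21.683
Arc 2: start y=0.000, vy=21.683 → t=4.425, apex=23.987, x_land=91.405, impact vy=-21.683
  bounce: vy ← 0.83·21.683 = 17.997
Arc 3: start y=0.000, vy=17.997 → t=3.673, apex=16.525, x_land=127.251, impact vy=-17.997
  bounce: vy ← 0.83·17.997 = 14.937
Arc 4: start y=0.000, vy=14.937 → t=3.048, apex=11.384, x_land=157.004, impact vy=-14.937
  bounce: vy ← 0.83·14.937 = 12.398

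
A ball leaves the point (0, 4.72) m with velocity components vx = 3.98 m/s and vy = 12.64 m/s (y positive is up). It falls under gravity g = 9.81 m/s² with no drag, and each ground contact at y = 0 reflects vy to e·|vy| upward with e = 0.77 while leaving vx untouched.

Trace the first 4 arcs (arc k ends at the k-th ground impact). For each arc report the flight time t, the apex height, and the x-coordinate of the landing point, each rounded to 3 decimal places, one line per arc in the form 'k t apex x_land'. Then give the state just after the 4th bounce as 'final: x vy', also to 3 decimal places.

1 2.908 12.863 11.573
2 2.494 7.627 21.499
3 1.920 4.522 29.142
4 1.479 2.681 35.027
final: 35.027 5.585

Arc 1: start y=4.720, vy=12.640 → t=2.908, apex=12.863, x_land=11.573, impact vy=-15.886
  bounce: vy ← 0.77·15.886 = 12.232
Arc 2: start y=0.000, vy=12.232 → t=2.494, apex=7.627, x_land=21.499, impact vy=-12.232
  bounce: vy ← 0.77·12.232 = 9.419
Arc 3: start y=0.000, vy=9.419 → t=1.920, apex=4.522, x_land=29.142, impact vy=-9.419
  bounce: vy ← 0.77·9.419 = 7.253
Arc 4: start y=0.000, vy=7.253 → t=1.479, apex=2.681, x_land=35.027, impact vy=-7.253
  bounce: vy ← 0.77·7.253 = 5.585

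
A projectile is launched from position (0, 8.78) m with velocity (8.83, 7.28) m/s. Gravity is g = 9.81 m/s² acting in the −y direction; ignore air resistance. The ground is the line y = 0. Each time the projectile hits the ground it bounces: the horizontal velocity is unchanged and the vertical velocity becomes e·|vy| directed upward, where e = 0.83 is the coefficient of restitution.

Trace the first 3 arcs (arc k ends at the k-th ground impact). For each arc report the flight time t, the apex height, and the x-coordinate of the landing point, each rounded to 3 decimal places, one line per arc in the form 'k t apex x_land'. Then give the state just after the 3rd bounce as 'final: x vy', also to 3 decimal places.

Arc 1: start y=8.780, vy=7.280 → t=2.272, apex=11.481, x_land=20.062, impact vy=-15.009
  bounce: vy ← 0.83·15.009 = 12.457
Arc 2: start y=0.000, vy=12.457 → t=2.540, apex=7.909, x_land=42.488, impact vy=-12.457
  bounce: vy ← 0.83·12.457 = 10.340
Arc 3: start y=0.000, vy=10.340 → t=2.108, apex=5.449, x_land=61.101, impact vy=-10.340
  bounce: vy ← 0.83·10.340 = 8.582

1 2.272 11.481 20.062
2 2.540 7.909 42.488
3 2.108 5.449 61.101
final: 61.101 8.582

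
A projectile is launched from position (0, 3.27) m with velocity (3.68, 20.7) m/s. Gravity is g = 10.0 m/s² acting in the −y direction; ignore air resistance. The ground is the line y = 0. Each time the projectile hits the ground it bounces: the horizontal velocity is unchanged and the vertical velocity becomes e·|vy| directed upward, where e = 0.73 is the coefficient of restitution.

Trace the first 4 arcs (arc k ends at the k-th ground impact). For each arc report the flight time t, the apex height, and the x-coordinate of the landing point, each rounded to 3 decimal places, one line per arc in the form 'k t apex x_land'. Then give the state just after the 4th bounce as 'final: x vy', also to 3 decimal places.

Arc 1: start y=3.270, vy=20.700 → t=4.292, apex=24.694, x_land=15.796, impact vy=-22.224
  bounce: vy ← 0.73·22.224 = 16.223
Arc 2: start y=0.000, vy=16.223 → t=3.245, apex=13.160, x_land=27.736, impact vy=-16.223
  bounce: vy ← 0.73·16.223 = 11.843
Arc 3: start y=0.000, vy=11.843 → t=2.369, apex=7.013, x_land=36.453, impact vy=-11.843
  bounce: vy ← 0.73·11.843 = 8.645
Arc 4: start y=0.000, vy=8.645 → t=1.729, apex=3.737, x_land=42.816, impact vy=-8.645
  bounce: vy ← 0.73·8.645 = 6.311

1 4.292 24.694 15.796
2 3.245 13.160 27.736
3 2.369 7.013 36.453
4 1.729 3.737 42.816
final: 42.816 6.311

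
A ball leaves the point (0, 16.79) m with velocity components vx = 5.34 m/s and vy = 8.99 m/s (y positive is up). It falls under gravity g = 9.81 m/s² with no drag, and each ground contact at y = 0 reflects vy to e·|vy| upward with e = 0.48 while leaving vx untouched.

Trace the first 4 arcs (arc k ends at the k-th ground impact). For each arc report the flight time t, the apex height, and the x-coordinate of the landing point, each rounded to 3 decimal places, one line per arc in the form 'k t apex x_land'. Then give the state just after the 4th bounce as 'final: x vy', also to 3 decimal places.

Arc 1: start y=16.790, vy=8.990 → t=2.981, apex=20.909, x_land=15.919, impact vy=-20.254
  bounce: vy ← 0.48·20.254 = 9.722
Arc 2: start y=0.000, vy=9.722 → t=1.982, apex=4.817, x_land=26.503, impact vy=-9.722
  bounce: vy ← 0.48·9.722 = 4.667
Arc 3: start y=0.000, vy=4.667 → t=0.951, apex=1.110, x_land=31.584, impact vy=-4.667
  bounce: vy ← 0.48·4.667 = 2.240
Arc 4: start y=0.000, vy=2.240 → t=0.457, apex=0.256, x_land=34.022, impact vy=-2.240
  bounce: vy ← 0.48·2.240 = 1.075

1 2.981 20.909 15.919
2 1.982 4.817 26.503
3 0.951 1.110 31.584
4 0.457 0.256 34.022
final: 34.022 1.075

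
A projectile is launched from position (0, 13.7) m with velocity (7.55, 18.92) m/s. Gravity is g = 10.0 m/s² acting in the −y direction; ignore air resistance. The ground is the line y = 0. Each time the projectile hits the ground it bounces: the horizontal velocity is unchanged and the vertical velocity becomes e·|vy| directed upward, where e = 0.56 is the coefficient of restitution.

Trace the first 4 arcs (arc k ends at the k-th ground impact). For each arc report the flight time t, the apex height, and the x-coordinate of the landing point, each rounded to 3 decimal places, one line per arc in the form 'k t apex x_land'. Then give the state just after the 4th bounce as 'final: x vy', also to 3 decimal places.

1 4.406 31.598 33.265
2 2.816 9.909 54.522
3 1.577 3.108 66.426
4 0.883 0.975 73.093
final: 73.093 2.472

Arc 1: start y=13.700, vy=18.920 → t=4.406, apex=31.598, x_land=33.265, impact vy=-25.139
  bounce: vy ← 0.56·25.139 = 14.078
Arc 2: start y=0.000, vy=14.078 → t=2.816, apex=9.909, x_land=54.522, impact vy=-14.078
  bounce: vy ← 0.56·14.078 = 7.884
Arc 3: start y=0.000, vy=7.884 → t=1.577, apex=3.108, x_land=66.426, impact vy=-7.884
  bounce: vy ← 0.56·7.884 = 4.415
Arc 4: start y=0.000, vy=4.415 → t=0.883, apex=0.975, x_land=73.093, impact vy=-4.415
  bounce: vy ← 0.56·4.415 = 2.472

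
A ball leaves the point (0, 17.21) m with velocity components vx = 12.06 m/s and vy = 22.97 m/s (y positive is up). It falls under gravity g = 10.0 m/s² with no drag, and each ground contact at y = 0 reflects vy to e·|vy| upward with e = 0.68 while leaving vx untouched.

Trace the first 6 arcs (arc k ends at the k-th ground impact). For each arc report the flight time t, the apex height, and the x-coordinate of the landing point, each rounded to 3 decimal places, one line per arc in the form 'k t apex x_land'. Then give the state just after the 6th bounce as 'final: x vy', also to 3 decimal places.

1 5.250 43.591 63.311
2 4.016 20.156 111.739
3 2.731 9.320 144.671
4 1.857 4.310 167.064
5 1.263 1.993 182.291
6 0.859 0.921 192.646
final: 192.646 2.919

Arc 1: start y=17.210, vy=22.970 → t=5.250, apex=43.591, x_land=63.311, impact vy=-29.527
  bounce: vy ← 0.68·29.527 = 20.078
Arc 2: start y=0.000, vy=20.078 → t=4.016, apex=20.156, x_land=111.739, impact vy=-20.078
  bounce: vy ← 0.68·20.078 = 13.653
Arc 3: start y=0.000, vy=13.653 → t=2.731, apex=9.320, x_land=144.671, impact vy=-13.653
  bounce: vy ← 0.68·13.653 = 9.284
Arc 4: start y=0.000, vy=9.284 → t=1.857, apex=4.310, x_land=167.064, impact vy=-9.284
  bounce: vy ← 0.68·9.284 = 6.313
Arc 5: start y=0.000, vy=6.313 → t=1.263, apex=1.993, x_land=182.291, impact vy=-6.313
  bounce: vy ← 0.68·6.313 = 4.293
Arc 6: start y=0.000, vy=4.293 → t=0.859, apex=0.921, x_land=192.646, impact vy=-4.293
  bounce: vy ← 0.68·4.293 = 2.919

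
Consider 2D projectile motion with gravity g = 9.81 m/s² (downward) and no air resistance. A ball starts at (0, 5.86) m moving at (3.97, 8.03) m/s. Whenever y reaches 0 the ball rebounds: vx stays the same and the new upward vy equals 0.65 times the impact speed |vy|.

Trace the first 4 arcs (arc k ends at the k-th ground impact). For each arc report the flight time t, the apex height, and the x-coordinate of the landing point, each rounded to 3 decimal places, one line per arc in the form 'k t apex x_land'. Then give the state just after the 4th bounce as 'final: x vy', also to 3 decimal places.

Arc 1: start y=5.860, vy=8.030 → t=2.184, apex=9.146, x_land=8.671, impact vy=-13.396
  bounce: vy ← 0.65·13.396 = 8.707
Arc 2: start y=0.000, vy=8.707 → t=1.775, apex=3.864, x_land=15.718, impact vy=-8.707
  bounce: vy ← 0.65·8.707 = 5.660
Arc 3: start y=0.000, vy=5.660 → t=1.154, apex=1.633, x_land=20.299, impact vy=-5.660
  bounce: vy ← 0.65·5.660 = 3.679
Arc 4: start y=0.000, vy=3.679 → t=0.750, apex=0.690, x_land=23.277, impact vy=-3.679
  bounce: vy ← 0.65·3.679 = 2.391

1 2.184 9.146 8.671
2 1.775 3.864 15.718
3 1.154 1.633 20.299
4 0.750 0.690 23.277
final: 23.277 2.391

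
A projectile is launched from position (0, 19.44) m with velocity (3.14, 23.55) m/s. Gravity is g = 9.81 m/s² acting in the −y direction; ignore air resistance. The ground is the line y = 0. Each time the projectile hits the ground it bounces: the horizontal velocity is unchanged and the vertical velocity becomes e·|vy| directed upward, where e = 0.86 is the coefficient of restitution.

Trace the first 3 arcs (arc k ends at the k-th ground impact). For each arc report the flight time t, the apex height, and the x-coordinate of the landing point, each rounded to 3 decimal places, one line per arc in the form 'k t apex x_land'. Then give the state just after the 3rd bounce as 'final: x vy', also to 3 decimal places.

1 5.519 47.707 17.331
2 5.364 35.284 34.174
3 4.613 26.096 48.659
final: 48.659 19.460

Arc 1: start y=19.440, vy=23.550 → t=5.519, apex=47.707, x_land=17.331, impact vy=-30.594
  bounce: vy ← 0.86·30.594 = 26.311
Arc 2: start y=0.000, vy=26.311 → t=5.364, apex=35.284, x_land=34.174, impact vy=-26.311
  bounce: vy ← 0.86·26.311 = 22.628
Arc 3: start y=0.000, vy=22.628 → t=4.613, apex=26.096, x_land=48.659, impact vy=-22.628
  bounce: vy ← 0.86·22.628 = 19.460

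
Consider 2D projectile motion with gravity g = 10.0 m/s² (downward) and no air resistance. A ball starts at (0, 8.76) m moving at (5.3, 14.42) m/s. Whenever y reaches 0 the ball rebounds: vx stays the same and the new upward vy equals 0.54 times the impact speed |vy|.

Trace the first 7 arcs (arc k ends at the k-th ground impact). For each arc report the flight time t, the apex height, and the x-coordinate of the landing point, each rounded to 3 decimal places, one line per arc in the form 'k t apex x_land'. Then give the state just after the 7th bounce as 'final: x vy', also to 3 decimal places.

Arc 1: start y=8.760, vy=14.420 → t=3.399, apex=19.157, x_land=18.017, impact vy=-19.574
  bounce: vy ← 0.54·19.574 = 10.570
Arc 2: start y=0.000, vy=10.570 → t=2.114, apex=5.586, x_land=29.221, impact vy=-10.570
  bounce: vy ← 0.54·10.570 = 5.708
Arc 3: start y=0.000, vy=5.708 → t=1.142, apex=1.629, x_land=35.271, impact vy=-5.708
  bounce: vy ← 0.54·5.708 = 3.082
Arc 4: start y=0.000, vy=3.082 → t=0.616, apex=0.475, x_land=38.538, impact vy=-3.082
  bounce: vy ← 0.54·3.082 = 1.664
Arc 5: start y=0.000, vy=1.664 → t=0.333, apex=0.139, x_land=40.302, impact vy=-1.664
  bounce: vy ← 0.54·1.664 = 0.899
Arc 6: start y=0.000, vy=0.899 → t=0.180, apex=0.040, x_land=41.255, impact vy=-0.899
  bounce: vy ← 0.54·0.899 = 0.485
Arc 7: start y=0.000, vy=0.485 → t=0.097, apex=0.012, x_land=41.770, impact vy=-0.485
  bounce: vy ← 0.54·0.485 = 0.262

1 3.399 19.157 18.017
2 2.114 5.586 29.221
3 1.142 1.629 35.271
4 0.616 0.475 38.538
5 0.333 0.139 40.302
6 0.180 0.040 41.255
7 0.097 0.012 41.770
final: 41.770 0.262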